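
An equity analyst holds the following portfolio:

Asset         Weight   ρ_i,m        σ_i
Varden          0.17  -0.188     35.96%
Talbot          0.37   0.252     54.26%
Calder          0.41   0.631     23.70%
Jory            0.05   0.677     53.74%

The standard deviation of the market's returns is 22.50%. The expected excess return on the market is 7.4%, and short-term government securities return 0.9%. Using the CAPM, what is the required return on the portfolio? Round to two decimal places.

4.80%

β_Varden = -0.188 × 35.96% / 22.50% = -0.3005
β_Talbot = 0.252 × 54.26% / 22.50% = 0.6077
β_Calder = 0.631 × 23.70% / 22.50% = 0.6647
β_Jory = 0.677 × 53.74% / 22.50% = 1.6170
β_P = Σ w_i β_i = 0.17×-0.3005 + 0.37×0.6077 + 0.41×0.6647 + 0.05×1.6170 = 0.5271
E(R_P) = R_f + β_P × MRP = 0.9% + 0.5271 × 7.4% = 4.80%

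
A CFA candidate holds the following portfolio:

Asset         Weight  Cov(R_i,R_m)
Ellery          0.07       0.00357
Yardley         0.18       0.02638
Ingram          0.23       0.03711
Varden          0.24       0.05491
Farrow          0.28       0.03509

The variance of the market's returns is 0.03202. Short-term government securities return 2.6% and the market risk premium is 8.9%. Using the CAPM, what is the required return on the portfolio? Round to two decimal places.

β_Ellery = 0.00357 / 0.03202 = 0.1115
β_Yardley = 0.02638 / 0.03202 = 0.8239
β_Ingram = 0.03711 / 0.03202 = 1.1590
β_Varden = 0.05491 / 0.03202 = 1.7149
β_Farrow = 0.03509 / 0.03202 = 1.0959
β_P = Σ w_i β_i = 0.07×0.1115 + 0.18×0.8239 + 0.23×1.1590 + 0.24×1.7149 + 0.28×1.0959 = 1.1411
E(R_P) = R_f + β_P × MRP = 2.6% + 1.1411 × 8.9% = 12.76%

12.76%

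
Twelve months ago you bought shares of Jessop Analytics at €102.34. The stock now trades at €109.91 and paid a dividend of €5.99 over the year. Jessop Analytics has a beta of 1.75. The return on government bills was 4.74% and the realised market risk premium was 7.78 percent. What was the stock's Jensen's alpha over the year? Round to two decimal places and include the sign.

-5.11%

Realised HPR = (P1 + D1 − P0) / P0 = (109.91 + 5.99 − 102.34) / 102.34 = 13.56 / 102.34 = 13.2500%
CAPM required = R_f + β·MRP = 4.74% + 1.75 × 7.78% = 18.3550%
α = realised − required = 13.2500% − 18.3550% = -5.11%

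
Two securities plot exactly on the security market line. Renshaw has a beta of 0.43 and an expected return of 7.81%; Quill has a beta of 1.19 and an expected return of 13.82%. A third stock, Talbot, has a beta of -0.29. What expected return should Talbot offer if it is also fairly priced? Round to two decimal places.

MRP (SML slope) = (13.82% − 7.81%) / (1.19 − 0.43) = 6.01% / 0.76 = 7.9079%
R_f (intercept) = 7.81% − 0.43 × 7.9079% = 4.4096%
E(R_Talbot) = R_f + β × MRP = 4.4096% + -0.29 × 7.9079% = 2.12%

2.12%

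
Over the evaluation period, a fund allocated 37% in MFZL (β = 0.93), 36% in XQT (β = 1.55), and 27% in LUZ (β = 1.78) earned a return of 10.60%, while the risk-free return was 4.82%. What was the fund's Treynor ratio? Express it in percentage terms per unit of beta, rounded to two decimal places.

4.18%

β_P = 0.37×0.93 + 0.36×1.55 + 0.27×1.78 = 1.3827
Treynor = (R_P − R_f) / β_P = (10.60% − 4.82%) / 1.3827 = 5.78% / 1.3827 = 4.18%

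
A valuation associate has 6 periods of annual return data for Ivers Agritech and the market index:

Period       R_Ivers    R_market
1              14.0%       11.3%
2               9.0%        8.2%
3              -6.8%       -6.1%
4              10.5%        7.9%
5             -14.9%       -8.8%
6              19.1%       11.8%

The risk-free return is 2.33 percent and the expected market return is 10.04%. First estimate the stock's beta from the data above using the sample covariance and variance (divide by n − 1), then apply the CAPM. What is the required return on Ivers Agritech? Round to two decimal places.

Mean R_i = (14.0 + 9.0 − 6.8 + 10.5 − 14.9 + 19.1) / 6 = 5.1500%
Mean R_m = (11.3 + 8.2 − 6.1 + 7.9 − 8.8 + 11.8) / 6 = 4.0500%
Σ(R_i − R̄_i)(R_m − R̄_m) = 587.7850  ⇒  Cov = 587.7850 / 5 = 117.5570
Σ(R_m − R̄_m)² = 412.8150  ⇒  Var(R_m) = 412.8150 / 5 = 82.5630
β = Cov / Var(R_m) = 117.5570 / 82.5630 = 1.4238
MRP = 10.04% − 2.33% = 7.71%
E(R) = R_f + β × MRP = 2.33% + 1.4238 × 7.71% = 13.31%

13.31%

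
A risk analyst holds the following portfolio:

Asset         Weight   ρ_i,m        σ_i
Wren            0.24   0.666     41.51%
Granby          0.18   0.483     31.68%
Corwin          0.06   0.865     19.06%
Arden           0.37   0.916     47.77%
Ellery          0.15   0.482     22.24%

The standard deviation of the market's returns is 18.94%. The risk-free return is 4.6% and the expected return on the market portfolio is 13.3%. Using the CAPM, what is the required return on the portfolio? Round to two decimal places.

β_Wren = 0.666 × 41.51% / 18.94% = 1.4596
β_Granby = 0.483 × 31.68% / 18.94% = 0.8079
β_Corwin = 0.865 × 19.06% / 18.94% = 0.8705
β_Arden = 0.916 × 47.77% / 18.94% = 2.3103
β_Ellery = 0.482 × 22.24% / 18.94% = 0.5660
β_P = Σ w_i β_i = 0.24×1.4596 + 0.18×0.8079 + 0.06×0.8705 + 0.37×2.3103 + 0.15×0.5660 = 1.4877
MRP = 13.3% − 4.6% = 8.70%
E(R_P) = R_f + β_P × MRP = 4.6% + 1.4877 × 8.7% = 17.54%

17.54%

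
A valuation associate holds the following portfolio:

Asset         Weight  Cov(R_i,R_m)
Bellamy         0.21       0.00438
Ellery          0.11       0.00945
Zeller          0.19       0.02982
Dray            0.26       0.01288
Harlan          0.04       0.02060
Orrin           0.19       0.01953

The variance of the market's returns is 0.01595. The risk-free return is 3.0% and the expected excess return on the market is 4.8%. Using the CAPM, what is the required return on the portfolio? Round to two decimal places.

β_Bellamy = 0.00438 / 0.01595 = 0.2746
β_Ellery = 0.00945 / 0.01595 = 0.5925
β_Zeller = 0.02982 / 0.01595 = 1.8696
β_Dray = 0.01288 / 0.01595 = 0.8075
β_Harlan = 0.02060 / 0.01595 = 1.2915
β_Orrin = 0.01953 / 0.01595 = 1.2245
β_P = Σ w_i β_i = 0.21×0.2746 + 0.11×0.5925 + 0.19×1.8696 + 0.26×0.8075 + 0.04×1.2915 + 0.19×1.2245 = 0.9723
E(R_P) = R_f + β_P × MRP = 3.0% + 0.9723 × 4.8% = 7.67%

7.67%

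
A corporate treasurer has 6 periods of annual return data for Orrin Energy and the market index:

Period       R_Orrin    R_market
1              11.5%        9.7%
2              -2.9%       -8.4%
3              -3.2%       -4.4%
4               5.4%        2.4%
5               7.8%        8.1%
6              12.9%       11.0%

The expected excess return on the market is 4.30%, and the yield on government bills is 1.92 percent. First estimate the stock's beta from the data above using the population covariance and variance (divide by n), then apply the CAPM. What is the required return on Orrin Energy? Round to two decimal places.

5.57%

Mean R_i = (11.5 − 2.9 − 3.2 + 5.4 + 7.8 + 12.9) / 6 = 5.2500%
Mean R_m = (9.7 − 8.4 − 4.4 + 2.4 + 8.1 + 11.0) / 6 = 3.0667%
Σ(R_i − R̄_i)(R_m − R̄_m) = 271.4300  ⇒  Cov = 271.4300 / 6 = 45.2383
Σ(R_m − R̄_m)² = 319.9533  ⇒  Var(R_m) = 319.9533 / 6 = 53.3256
β = Cov / Var(R_m) = 45.2383 / 53.3256 = 0.8483
E(R) = R_f + β × MRP = 1.92% + 0.8483 × 4.30% = 5.57%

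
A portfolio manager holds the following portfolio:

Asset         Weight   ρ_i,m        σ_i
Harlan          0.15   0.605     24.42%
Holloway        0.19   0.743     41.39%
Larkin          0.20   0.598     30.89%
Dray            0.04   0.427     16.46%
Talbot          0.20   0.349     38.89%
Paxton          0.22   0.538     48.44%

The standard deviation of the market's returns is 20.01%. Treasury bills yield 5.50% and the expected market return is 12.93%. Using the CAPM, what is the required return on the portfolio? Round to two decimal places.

β_Harlan = 0.605 × 24.42% / 20.01% = 0.7383
β_Holloway = 0.743 × 41.39% / 20.01% = 1.5369
β_Larkin = 0.598 × 30.89% / 20.01% = 0.9231
β_Dray = 0.427 × 16.46% / 20.01% = 0.3512
β_Talbot = 0.349 × 38.89% / 20.01% = 0.6783
β_Paxton = 0.538 × 48.44% / 20.01% = 1.3024
β_P = Σ w_i β_i = 0.15×0.7383 + 0.19×1.5369 + 0.20×0.9231 + 0.04×0.3512 + 0.20×0.6783 + 0.22×1.3024 = 1.0236
MRP = 12.93% − 5.50% = 7.43%
E(R_P) = R_f + β_P × MRP = 5.50% + 1.0236 × 7.43% = 13.11%

13.11%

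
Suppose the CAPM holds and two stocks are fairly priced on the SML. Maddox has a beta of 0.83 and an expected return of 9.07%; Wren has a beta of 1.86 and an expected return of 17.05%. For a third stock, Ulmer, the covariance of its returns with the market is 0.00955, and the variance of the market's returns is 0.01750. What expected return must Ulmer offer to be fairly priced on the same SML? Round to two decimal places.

6.87%

MRP = (17.05% − 9.07%) / (1.86 − 0.83) = 7.7476%
R_f = 9.07% − 0.83 × 7.7476% = 2.6395%
β_Ulmer = Cov / Var(R_m) = 0.00955 / 0.01750 = 0.5457
E(R_Ulmer) = R_f + β × MRP = 2.6395% + 0.5457 × 7.7476% = 6.87%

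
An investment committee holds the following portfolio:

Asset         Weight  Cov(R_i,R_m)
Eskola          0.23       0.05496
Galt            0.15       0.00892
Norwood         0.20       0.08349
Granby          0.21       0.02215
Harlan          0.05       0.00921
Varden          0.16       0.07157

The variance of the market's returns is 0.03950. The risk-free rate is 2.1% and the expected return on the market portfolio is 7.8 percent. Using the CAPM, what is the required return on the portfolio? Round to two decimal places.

8.92%

β_Eskola = 0.05496 / 0.03950 = 1.3914
β_Galt = 0.00892 / 0.03950 = 0.2258
β_Norwood = 0.08349 / 0.03950 = 2.1137
β_Granby = 0.02215 / 0.03950 = 0.5608
β_Harlan = 0.00921 / 0.03950 = 0.2332
β_Varden = 0.07157 / 0.03950 = 1.8119
β_P = Σ w_i β_i = 0.23×1.3914 + 0.15×0.2258 + 0.20×2.1137 + 0.21×0.5608 + 0.05×0.2332 + 0.16×1.8119 = 1.1960
MRP = 7.8% − 2.1% = 5.70%
E(R_P) = R_f + β_P × MRP = 2.1% + 1.1960 × 5.7% = 8.92%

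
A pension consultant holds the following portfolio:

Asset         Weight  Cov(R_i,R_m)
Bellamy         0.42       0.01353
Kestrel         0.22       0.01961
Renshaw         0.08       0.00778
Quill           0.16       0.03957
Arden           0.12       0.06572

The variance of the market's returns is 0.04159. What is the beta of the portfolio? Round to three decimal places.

0.597

β_Bellamy = 0.01353 / 0.04159 = 0.3253
β_Kestrel = 0.01961 / 0.04159 = 0.4715
β_Renshaw = 0.00778 / 0.04159 = 0.1871
β_Quill = 0.03957 / 0.04159 = 0.9514
β_Arden = 0.06572 / 0.04159 = 1.5802
β_P = Σ w_i β_i = 0.42×0.3253 + 0.22×0.4715 + 0.08×0.1871 + 0.16×0.9514 + 0.12×1.5802 = 0.5972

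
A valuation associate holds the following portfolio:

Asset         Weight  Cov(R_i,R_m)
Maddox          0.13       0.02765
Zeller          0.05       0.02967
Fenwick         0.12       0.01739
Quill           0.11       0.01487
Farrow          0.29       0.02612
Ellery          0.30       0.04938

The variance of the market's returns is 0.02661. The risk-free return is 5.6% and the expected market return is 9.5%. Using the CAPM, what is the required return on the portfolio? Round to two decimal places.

β_Maddox = 0.02765 / 0.02661 = 1.0391
β_Zeller = 0.02967 / 0.02661 = 1.1150
β_Fenwick = 0.01739 / 0.02661 = 0.6535
β_Quill = 0.01487 / 0.02661 = 0.5588
β_Farrow = 0.02612 / 0.02661 = 0.9816
β_Ellery = 0.04938 / 0.02661 = 1.8557
β_P = Σ w_i β_i = 0.13×1.0391 + 0.05×1.1150 + 0.12×0.6535 + 0.11×0.5588 + 0.29×0.9816 + 0.30×1.8557 = 1.1721
MRP = 9.5% − 5.6% = 3.90%
E(R_P) = R_f + β_P × MRP = 5.6% + 1.1721 × 3.9% = 10.17%

10.17%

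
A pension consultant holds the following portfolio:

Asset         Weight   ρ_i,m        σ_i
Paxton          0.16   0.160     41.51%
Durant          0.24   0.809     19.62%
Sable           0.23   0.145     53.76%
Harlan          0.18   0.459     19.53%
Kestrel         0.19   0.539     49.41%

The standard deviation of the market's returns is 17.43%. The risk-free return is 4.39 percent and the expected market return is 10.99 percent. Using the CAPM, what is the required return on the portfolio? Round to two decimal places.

9.44%

β_Paxton = 0.160 × 41.51% / 17.43% = 0.3810
β_Durant = 0.809 × 19.62% / 17.43% = 0.9106
β_Sable = 0.145 × 53.76% / 17.43% = 0.4472
β_Harlan = 0.459 × 19.53% / 17.43% = 0.5143
β_Kestrel = 0.539 × 49.41% / 17.43% = 1.5279
β_P = Σ w_i β_i = 0.16×0.3810 + 0.24×0.9106 + 0.23×0.4472 + 0.18×0.5143 + 0.19×1.5279 = 0.7652
MRP = 10.99% − 4.39% = 6.60%
E(R_P) = R_f + β_P × MRP = 4.39% + 0.7652 × 6.60% = 9.44%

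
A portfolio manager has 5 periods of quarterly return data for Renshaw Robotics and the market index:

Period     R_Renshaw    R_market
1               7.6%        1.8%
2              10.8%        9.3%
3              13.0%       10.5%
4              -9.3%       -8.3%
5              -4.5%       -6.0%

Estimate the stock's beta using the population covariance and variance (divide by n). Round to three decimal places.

1.119

Mean R_i = (7.6 + 10.8 + 13.0 − 9.3 − 4.5) / 5 = 3.5200%
Mean R_m = (1.8 + 9.3 + 10.5 − 8.3 − 6.0) / 5 = 1.4600%
Σ(R_i − R̄_i)(R_m − R̄_m) = 329.1140  ⇒  Cov = 329.1140 / 5 = 65.8228
Σ(R_m − R̄_m)² = 294.2120  ⇒  Var(R_m) = 294.2120 / 5 = 58.8424
β = Cov / Var(R_m) = 65.8228 / 58.8424 = 1.1186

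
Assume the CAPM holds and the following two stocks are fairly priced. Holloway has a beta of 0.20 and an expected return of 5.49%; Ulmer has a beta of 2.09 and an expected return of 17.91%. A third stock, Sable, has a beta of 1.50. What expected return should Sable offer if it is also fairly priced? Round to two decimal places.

14.03%

MRP (SML slope) = (17.91% − 5.49%) / (2.09 − 0.20) = 12.42% / 1.89 = 6.5714%
R_f (intercept) = 5.49% − 0.20 × 6.5714% = 4.1757%
E(R_Sable) = R_f + β × MRP = 4.1757% + 1.50 × 6.5714% = 14.03%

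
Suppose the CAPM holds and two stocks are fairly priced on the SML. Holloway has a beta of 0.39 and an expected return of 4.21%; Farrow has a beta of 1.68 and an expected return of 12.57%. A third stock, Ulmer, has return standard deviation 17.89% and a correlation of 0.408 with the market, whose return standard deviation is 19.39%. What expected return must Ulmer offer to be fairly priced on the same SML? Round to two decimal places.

MRP = (12.57% − 4.21%) / (1.68 − 0.39) = 6.4806%
R_f = 4.21% − 0.39 × 6.4806% = 1.6826%
β_Ulmer = ρ·σ_i/σ_m = 0.408 × 17.89 / 19.39 = 0.3764
E(R_Ulmer) = R_f + β × MRP = 1.6826% + 0.3764 × 6.4806% = 4.12%

4.12%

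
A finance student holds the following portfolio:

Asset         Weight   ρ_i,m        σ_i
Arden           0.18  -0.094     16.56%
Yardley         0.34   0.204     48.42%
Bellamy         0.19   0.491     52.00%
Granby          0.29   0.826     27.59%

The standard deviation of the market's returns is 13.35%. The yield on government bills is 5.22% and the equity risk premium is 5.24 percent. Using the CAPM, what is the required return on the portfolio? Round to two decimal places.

10.93%

β_Arden = -0.094 × 16.56% / 13.35% = -0.1166
β_Yardley = 0.204 × 48.42% / 13.35% = 0.7399
β_Bellamy = 0.491 × 52.00% / 13.35% = 1.9125
β_Granby = 0.826 × 27.59% / 13.35% = 1.7071
β_P = Σ w_i β_i = 0.18×-0.1166 + 0.34×0.7399 + 0.19×1.9125 + 0.29×1.7071 = 1.0890
E(R_P) = R_f + β_P × MRP = 5.22% + 1.0890 × 5.24% = 10.93%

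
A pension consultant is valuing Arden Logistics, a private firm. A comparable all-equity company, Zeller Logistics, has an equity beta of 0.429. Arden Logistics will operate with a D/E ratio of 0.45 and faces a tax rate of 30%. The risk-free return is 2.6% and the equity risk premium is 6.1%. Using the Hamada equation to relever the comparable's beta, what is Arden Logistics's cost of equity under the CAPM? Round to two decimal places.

6.04%

β_L = β_U × [1 + (1 − t)(D/E)] = 0.429 × [1 + (1 − 0.30) × 0.45]
    = 0.429 × [1 + 0.70 × 0.45] = 0.429 × 1.3150 = 0.5641
E(R) = R_f + β_L × MRP = 2.6% + 0.5641 × 6.1% = 6.04%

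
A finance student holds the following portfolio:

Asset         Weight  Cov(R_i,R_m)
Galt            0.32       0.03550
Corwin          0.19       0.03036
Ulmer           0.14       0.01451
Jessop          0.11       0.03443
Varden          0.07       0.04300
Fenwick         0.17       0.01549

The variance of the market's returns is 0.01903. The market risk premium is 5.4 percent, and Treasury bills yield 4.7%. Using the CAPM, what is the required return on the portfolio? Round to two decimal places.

12.81%

β_Galt = 0.03550 / 0.01903 = 1.8655
β_Corwin = 0.03036 / 0.01903 = 1.5954
β_Ulmer = 0.01451 / 0.01903 = 0.7625
β_Jessop = 0.03443 / 0.01903 = 1.8092
β_Varden = 0.04300 / 0.01903 = 2.2596
β_Fenwick = 0.01549 / 0.01903 = 0.8140
β_P = Σ w_i β_i = 0.32×1.8655 + 0.19×1.5954 + 0.14×0.7625 + 0.11×1.8092 + 0.07×2.2596 + 0.17×0.8140 = 1.5024
E(R_P) = R_f + β_P × MRP = 4.7% + 1.5024 × 5.4% = 12.81%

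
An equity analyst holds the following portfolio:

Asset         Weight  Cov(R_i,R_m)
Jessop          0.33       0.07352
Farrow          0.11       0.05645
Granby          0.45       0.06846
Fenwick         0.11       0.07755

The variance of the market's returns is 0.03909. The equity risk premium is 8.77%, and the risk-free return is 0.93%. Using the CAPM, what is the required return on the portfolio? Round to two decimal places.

16.59%

β_Jessop = 0.07352 / 0.03909 = 1.8808
β_Farrow = 0.05645 / 0.03909 = 1.4441
β_Granby = 0.06846 / 0.03909 = 1.7513
β_Fenwick = 0.07755 / 0.03909 = 1.9839
β_P = Σ w_i β_i = 0.33×1.8808 + 0.11×1.4441 + 0.45×1.7513 + 0.11×1.9839 = 1.7858
E(R_P) = R_f + β_P × MRP = 0.93% + 1.7858 × 8.77% = 16.59%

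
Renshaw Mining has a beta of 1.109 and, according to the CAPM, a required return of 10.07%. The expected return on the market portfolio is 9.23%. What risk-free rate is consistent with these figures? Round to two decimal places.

1.52%

E(R) = R_f + β(E(R_m) − R_f) = R_f(1 − β) + β·E(R_m)
10.07% = R_f × (1 − 1.109) + 1.109 × 9.23%
10.07% = R_f × -0.109 + 10.23607%
R_f = (10.07% − 10.23607%) / -0.109 = 1.52%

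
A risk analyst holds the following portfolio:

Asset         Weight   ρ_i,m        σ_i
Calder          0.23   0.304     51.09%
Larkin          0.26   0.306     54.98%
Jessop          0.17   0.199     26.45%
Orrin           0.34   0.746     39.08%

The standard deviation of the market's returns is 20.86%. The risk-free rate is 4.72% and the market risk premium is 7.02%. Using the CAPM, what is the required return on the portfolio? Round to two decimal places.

11.03%

β_Calder = 0.304 × 51.09% / 20.86% = 0.7446
β_Larkin = 0.306 × 54.98% / 20.86% = 0.8065
β_Jessop = 0.199 × 26.45% / 20.86% = 0.2523
β_Orrin = 0.746 × 39.08% / 20.86% = 1.3976
β_P = Σ w_i β_i = 0.23×0.7446 + 0.26×0.8065 + 0.17×0.2523 + 0.34×1.3976 = 0.8990
E(R_P) = R_f + β_P × MRP = 4.72% + 0.8990 × 7.02% = 11.03%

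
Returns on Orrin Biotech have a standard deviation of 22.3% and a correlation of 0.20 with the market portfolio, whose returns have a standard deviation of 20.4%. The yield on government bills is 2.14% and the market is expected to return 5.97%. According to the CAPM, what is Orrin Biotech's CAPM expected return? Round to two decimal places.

2.98%

β = ρ × σ_i / σ_m = 0.20 × 22.3% / 20.4% = 0.2186
MRP = 5.97% − 2.14% = 3.83%
E(R) = 2.14% + 0.2186 × 3.83% = 2.98%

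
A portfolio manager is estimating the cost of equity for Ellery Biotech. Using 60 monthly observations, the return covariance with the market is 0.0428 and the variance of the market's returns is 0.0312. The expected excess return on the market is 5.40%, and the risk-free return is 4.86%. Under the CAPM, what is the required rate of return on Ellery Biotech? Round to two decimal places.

12.27%

β = Cov(R_i, R_m) / Var(R_m) = 0.0428 / 0.0312 = 1.3718
E(R) = R_f + β × MRP = 4.86% + 1.3718 × 5.40% = 12.27%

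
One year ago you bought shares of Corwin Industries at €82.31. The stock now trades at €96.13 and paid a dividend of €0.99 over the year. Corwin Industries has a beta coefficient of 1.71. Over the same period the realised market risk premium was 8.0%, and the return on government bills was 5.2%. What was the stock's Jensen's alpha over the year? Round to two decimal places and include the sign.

-0.89%

Realised HPR = (P1 + D1 − P0) / P0 = (96.13 + 0.99 − 82.31) / 82.31 = 14.81 / 82.31 = 17.9930%
CAPM required = R_f + β·MRP = 5.2% + 1.71 × 8.0% = 18.8800%
α = realised − required = 17.9930% − 18.8800% = -0.89%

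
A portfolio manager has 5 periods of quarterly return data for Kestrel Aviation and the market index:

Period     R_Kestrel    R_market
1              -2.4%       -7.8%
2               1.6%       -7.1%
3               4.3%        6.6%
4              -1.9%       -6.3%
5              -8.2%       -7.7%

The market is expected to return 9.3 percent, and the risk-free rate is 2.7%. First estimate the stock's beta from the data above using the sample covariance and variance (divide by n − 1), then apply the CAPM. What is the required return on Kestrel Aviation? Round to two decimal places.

Mean R_i = (-2.4 + 1.6 + 4.3 − 1.9 − 8.2) / 5 = -1.3200%
Mean R_m = (-7.8 − 7.1 + 6.6 − 6.3 − 7.7) / 5 = -4.4600%
Σ(R_i − R̄_i)(R_m − R̄_m) = 81.4140  ⇒  Cov = 81.4140 / 4 = 20.3535
Σ(R_m − R̄_m)² = 154.3320  ⇒  Var(R_m) = 154.3320 / 4 = 38.5830
β = Cov / Var(R_m) = 20.3535 / 38.5830 = 0.5275
MRP = 9.3% − 2.7% = 6.60%
E(R) = R_f + β × MRP = 2.7% + 0.5275 × 6.6% = 6.18%

6.18%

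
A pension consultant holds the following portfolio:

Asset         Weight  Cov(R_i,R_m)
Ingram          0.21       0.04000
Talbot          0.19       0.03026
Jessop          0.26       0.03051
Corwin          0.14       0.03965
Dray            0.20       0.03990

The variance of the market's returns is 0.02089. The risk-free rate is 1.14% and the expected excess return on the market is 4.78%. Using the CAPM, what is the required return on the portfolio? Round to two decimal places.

β_Ingram = 0.04000 / 0.02089 = 1.9148
β_Talbot = 0.03026 / 0.02089 = 1.4485
β_Jessop = 0.03051 / 0.02089 = 1.4605
β_Corwin = 0.03965 / 0.02089 = 1.8980
β_Dray = 0.03990 / 0.02089 = 1.9100
β_P = Σ w_i β_i = 0.21×1.9148 + 0.19×1.4485 + 0.26×1.4605 + 0.14×1.8980 + 0.20×1.9100 = 1.7048
E(R_P) = R_f + β_P × MRP = 1.14% + 1.7048 × 4.78% = 9.29%

9.29%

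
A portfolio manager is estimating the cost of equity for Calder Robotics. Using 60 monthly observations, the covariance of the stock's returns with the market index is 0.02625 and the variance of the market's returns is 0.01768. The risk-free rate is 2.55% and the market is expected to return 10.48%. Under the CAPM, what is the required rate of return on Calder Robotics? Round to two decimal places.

β = Cov(R_i, R_m) / Var(R_m) = 0.02625 / 0.01768 = 1.4847
MRP = 10.48% − 2.55% = 7.93%
E(R) = R_f + β × MRP = 2.55% + 1.4847 × 7.93% = 14.32%

14.32%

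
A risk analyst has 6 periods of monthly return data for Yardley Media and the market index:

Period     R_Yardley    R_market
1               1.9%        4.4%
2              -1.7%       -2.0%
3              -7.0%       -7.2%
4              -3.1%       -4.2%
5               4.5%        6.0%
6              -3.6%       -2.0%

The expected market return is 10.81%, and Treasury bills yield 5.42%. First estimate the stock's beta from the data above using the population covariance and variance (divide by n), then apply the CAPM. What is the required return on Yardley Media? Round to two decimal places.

9.69%

Mean R_i = (1.9 − 1.7 − 7.0 − 3.1 + 4.5 − 3.6) / 6 = -1.5000%
Mean R_m = (4.4 − 2.0 − 7.2 − 4.2 + 6.0 − 2.0) / 6 = -0.8333%
Σ(R_i − R̄_i)(R_m − R̄_m) = 101.8800  ⇒  Cov = 101.8800 / 6 = 16.9800
Σ(R_m − R̄_m)² = 128.6733  ⇒  Var(R_m) = 128.6733 / 6 = 21.4456
β = Cov / Var(R_m) = 16.9800 / 21.4456 = 0.7918
MRP = 10.81% − 5.42% = 5.39%
E(R) = R_f + β × MRP = 5.42% + 0.7918 × 5.39% = 9.69%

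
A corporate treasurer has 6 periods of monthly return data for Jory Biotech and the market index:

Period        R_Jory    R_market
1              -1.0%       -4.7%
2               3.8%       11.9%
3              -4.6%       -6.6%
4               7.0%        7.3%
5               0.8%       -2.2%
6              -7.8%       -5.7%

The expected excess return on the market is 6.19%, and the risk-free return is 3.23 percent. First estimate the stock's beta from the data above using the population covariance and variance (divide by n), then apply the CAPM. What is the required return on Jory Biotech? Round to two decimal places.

6.85%

Mean R_i = (-1.0 + 3.8 − 4.6 + 7.0 + 0.8 − 7.8) / 6 = -0.3000%
Mean R_m = (-4.7 + 11.9 − 6.6 + 7.3 − 2.2 − 5.7) / 6 = 0.0000%
Σ(R_i − R̄_i)(R_m − R̄_m) = 174.0800  ⇒  Cov = 174.0800 / 6 = 29.0133
Σ(R_m − R̄_m)² = 297.8800  ⇒  Var(R_m) = 297.8800 / 6 = 49.6467
β = Cov / Var(R_m) = 29.0133 / 49.6467 = 0.5844
E(R) = R_f + β × MRP = 3.23% + 0.5844 × 6.19% = 6.85%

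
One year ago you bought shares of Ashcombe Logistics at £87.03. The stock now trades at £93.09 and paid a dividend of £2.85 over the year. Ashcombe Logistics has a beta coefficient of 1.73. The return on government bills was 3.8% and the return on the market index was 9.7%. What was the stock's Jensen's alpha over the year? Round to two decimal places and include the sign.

-3.77%

Realised HPR = (P1 + D1 − P0) / P0 = (93.09 + 2.85 − 87.03) / 87.03 = 8.91 / 87.03 = 10.2378%
MRP = 9.7% − 3.8% = 5.90%
CAPM required = R_f + β·MRP = 3.8% + 1.73 × 5.9% = 14.0070%
α = realised − required = 10.2378% − 14.0070% = -3.77%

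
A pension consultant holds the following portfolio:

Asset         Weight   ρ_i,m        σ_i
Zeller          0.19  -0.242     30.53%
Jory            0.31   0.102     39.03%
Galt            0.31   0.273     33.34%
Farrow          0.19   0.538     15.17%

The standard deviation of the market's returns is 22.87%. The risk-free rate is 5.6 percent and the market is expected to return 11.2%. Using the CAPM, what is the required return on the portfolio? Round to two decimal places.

6.63%

β_Zeller = -0.242 × 30.53% / 22.87% = -0.3231
β_Jory = 0.102 × 39.03% / 22.87% = 0.1741
β_Galt = 0.273 × 33.34% / 22.87% = 0.3980
β_Farrow = 0.538 × 15.17% / 22.87% = 0.3569
β_P = Σ w_i β_i = 0.19×-0.3231 + 0.31×0.1741 + 0.31×0.3980 + 0.19×0.3569 = 0.1838
MRP = 11.2% − 5.6% = 5.60%
E(R_P) = R_f + β_P × MRP = 5.6% + 0.1838 × 5.6% = 6.63%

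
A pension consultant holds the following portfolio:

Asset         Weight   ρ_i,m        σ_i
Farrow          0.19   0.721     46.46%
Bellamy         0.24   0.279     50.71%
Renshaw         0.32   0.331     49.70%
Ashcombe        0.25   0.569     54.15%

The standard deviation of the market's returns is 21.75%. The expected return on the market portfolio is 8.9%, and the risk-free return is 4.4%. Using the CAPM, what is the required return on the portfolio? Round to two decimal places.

β_Farrow = 0.721 × 46.46% / 21.75% = 1.5401
β_Bellamy = 0.279 × 50.71% / 21.75% = 0.6505
β_Renshaw = 0.331 × 49.70% / 21.75% = 0.7564
β_Ashcombe = 0.569 × 54.15% / 21.75% = 1.4166
β_P = Σ w_i β_i = 0.19×1.5401 + 0.24×0.6505 + 0.32×0.7564 + 0.25×1.4166 = 1.0449
MRP = 8.9% − 4.4% = 4.50%
E(R_P) = R_f + β_P × MRP = 4.4% + 1.0449 × 4.5% = 9.10%

9.10%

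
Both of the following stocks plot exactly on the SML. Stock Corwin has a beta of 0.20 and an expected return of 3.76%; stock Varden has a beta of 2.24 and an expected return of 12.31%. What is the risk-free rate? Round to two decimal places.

2.92%

Both satisfy E(R) = R_f + β·MRP, so the slope of the SML is
MRP = (12.31% − 3.76%) / (2.24 − 0.20) = 8.55% / 2.04 = 4.1912%
R_f = E(R_Corwin) − β_Corwin·MRP = 3.76% − 0.20 × 4.1912% = 2.9218%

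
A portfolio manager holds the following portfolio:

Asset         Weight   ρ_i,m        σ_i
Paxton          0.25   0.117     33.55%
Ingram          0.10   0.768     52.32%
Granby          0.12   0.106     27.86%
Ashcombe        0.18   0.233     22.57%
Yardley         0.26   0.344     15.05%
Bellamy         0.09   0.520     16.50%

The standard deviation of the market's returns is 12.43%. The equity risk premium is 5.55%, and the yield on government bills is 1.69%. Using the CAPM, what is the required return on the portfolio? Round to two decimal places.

β_Paxton = 0.117 × 33.55% / 12.43% = 0.3158
β_Ingram = 0.768 × 52.32% / 12.43% = 3.2326
β_Granby = 0.106 × 27.86% / 12.43% = 0.2376
β_Ashcombe = 0.233 × 22.57% / 12.43% = 0.4231
β_Yardley = 0.344 × 15.05% / 12.43% = 0.4165
β_Bellamy = 0.520 × 16.50% / 12.43% = 0.6903
β_P = Σ w_i β_i = 0.25×0.3158 + 0.10×3.2326 + 0.12×0.2376 + 0.18×0.4231 + 0.26×0.4165 + 0.09×0.6903 = 0.6773
E(R_P) = R_f + β_P × MRP = 1.69% + 0.6773 × 5.55% = 5.45%

5.45%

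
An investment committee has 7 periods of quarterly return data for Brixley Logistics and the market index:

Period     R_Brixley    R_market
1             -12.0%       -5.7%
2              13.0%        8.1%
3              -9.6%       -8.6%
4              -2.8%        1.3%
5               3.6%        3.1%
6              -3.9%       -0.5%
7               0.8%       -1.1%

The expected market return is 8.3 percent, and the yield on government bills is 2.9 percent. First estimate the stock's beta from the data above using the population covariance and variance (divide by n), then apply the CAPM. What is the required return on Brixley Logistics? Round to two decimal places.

Mean R_i = (-12.0 + 13.0 − 9.6 − 2.8 + 3.6 − 3.9 + 0.8) / 7 = -1.5571%
Mean R_m = (-5.7 + 8.1 − 8.6 + 1.3 + 3.1 − 0.5 − 1.1) / 7 = -0.4857%
Σ(R_i − R̄_i)(R_m − R̄_m) = 259.5557  ⇒  Cov = 259.5557 / 7 = 37.0794
Σ(R_m − R̄_m)² = 183.1686  ⇒  Var(R_m) = 183.1686 / 7 = 26.1669
β = Cov / Var(R_m) = 37.0794 / 26.1669 = 1.4170
MRP = 8.3% − 2.9% = 5.40%
E(R) = R_f + β × MRP = 2.9% + 1.4170 × 5.4% = 10.55%

10.55%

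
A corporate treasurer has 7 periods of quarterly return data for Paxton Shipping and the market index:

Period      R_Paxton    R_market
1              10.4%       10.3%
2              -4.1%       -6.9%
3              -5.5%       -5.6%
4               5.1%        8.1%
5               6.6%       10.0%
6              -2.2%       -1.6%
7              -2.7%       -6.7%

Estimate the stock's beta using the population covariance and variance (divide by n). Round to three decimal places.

Mean R_i = (10.4 − 4.1 − 5.5 + 5.1 + 6.6 − 2.2 − 2.7) / 7 = 1.0857%
Mean R_m = (10.3 − 6.9 − 5.6 + 8.1 + 10.0 − 1.6 − 6.7) / 7 = 1.0857%
Σ(R_i − R̄_i)(R_m − R̄_m) = 286.8786  ⇒  Cov = 286.8786 / 7 = 40.9827
Σ(R_m − R̄_m)² = 389.8686  ⇒  Var(R_m) = 389.8686 / 7 = 55.6955
β = Cov / Var(R_m) = 40.9827 / 55.6955 = 0.7358

0.736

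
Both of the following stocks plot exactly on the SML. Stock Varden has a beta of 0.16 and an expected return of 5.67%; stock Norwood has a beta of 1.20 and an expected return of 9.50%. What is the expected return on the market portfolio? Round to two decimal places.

Both satisfy E(R) = R_f + β·MRP, so the slope of the SML is
MRP = (9.50% − 5.67%) / (1.20 − 0.16) = 3.83% / 1.04 = 3.6827%
R_f = E(R_Varden) − β_Varden·MRP = 5.67% − 0.16 × 3.6827% = 5.0808%
E(R_m) = R_f + MRP = 5.0808% + 3.6827% = 8.76%

8.76%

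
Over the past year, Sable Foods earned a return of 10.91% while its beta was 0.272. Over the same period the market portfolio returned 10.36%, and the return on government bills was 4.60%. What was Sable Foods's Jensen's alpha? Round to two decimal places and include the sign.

+4.74%

Market excess return = 10.36% − 4.60% = 5.76%
CAPM benchmark = R_f + β(R_m − R_f) = 4.60% + 0.272 × 5.76% = 6.16672%
α = actual − benchmark = 10.91% − 6.16672% = +4.74%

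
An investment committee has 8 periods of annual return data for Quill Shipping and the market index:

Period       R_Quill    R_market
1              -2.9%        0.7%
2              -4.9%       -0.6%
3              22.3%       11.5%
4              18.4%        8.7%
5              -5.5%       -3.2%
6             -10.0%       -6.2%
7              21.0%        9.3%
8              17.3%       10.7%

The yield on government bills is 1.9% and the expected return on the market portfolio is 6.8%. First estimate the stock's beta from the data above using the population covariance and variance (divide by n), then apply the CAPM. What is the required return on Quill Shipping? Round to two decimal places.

11.47%

Mean R_i = (-2.9 − 4.9 + 22.3 + 18.4 − 5.5 − 10.0 + 21.0 + 17.3) / 8 = 6.9625%
Mean R_m = (0.7 − 0.6 + 11.5 + 8.7 − 3.2 − 6.2 + 9.3 + 10.7) / 8 = 3.8625%
Σ(R_i − R̄_i)(R_m − R̄_m) = 662.3088  ⇒  Cov = 662.3088 / 8 = 82.7886
Σ(R_m − R̄_m)² = 339.0988  ⇒  Var(R_m) = 339.0988 / 8 = 42.3874
β = Cov / Var(R_m) = 82.7886 / 42.3874 = 1.9531
MRP = 6.8% − 1.9% = 4.90%
E(R) = R_f + β × MRP = 1.9% + 1.9531 × 4.9% = 11.47%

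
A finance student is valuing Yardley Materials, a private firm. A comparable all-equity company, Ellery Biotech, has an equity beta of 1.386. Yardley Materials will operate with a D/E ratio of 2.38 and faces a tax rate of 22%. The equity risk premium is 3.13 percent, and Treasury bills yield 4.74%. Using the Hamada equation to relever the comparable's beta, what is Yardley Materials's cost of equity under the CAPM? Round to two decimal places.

17.13%

β_L = β_U × [1 + (1 − t)(D/E)] = 1.386 × [1 + (1 − 0.22) × 2.38]
    = 1.386 × [1 + 0.78 × 2.38] = 1.386 × 2.8564 = 3.9590
E(R) = R_f + β_L × MRP = 4.74% + 3.9590 × 3.13% = 17.13%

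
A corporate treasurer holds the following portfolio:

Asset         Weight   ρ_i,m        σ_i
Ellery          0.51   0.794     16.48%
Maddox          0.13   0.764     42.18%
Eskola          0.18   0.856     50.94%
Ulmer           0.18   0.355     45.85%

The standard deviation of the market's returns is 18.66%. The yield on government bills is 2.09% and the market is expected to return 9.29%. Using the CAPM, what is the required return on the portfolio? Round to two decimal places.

β_Ellery = 0.794 × 16.48% / 18.66% = 0.7012
β_Maddox = 0.764 × 42.18% / 18.66% = 1.7270
β_Eskola = 0.856 × 50.94% / 18.66% = 2.3368
β_Ulmer = 0.355 × 45.85% / 18.66% = 0.8723
β_P = Σ w_i β_i = 0.51×0.7012 + 0.13×1.7270 + 0.18×2.3368 + 0.18×0.8723 = 1.1598
MRP = 9.29% − 2.09% = 7.20%
E(R_P) = R_f + β_P × MRP = 2.09% + 1.1598 × 7.20% = 10.44%

10.44%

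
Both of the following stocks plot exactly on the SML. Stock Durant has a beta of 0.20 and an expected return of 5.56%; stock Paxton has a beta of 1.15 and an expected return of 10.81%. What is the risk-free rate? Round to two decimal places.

Both satisfy E(R) = R_f + β·MRP, so the slope of the SML is
MRP = (10.81% − 5.56%) / (1.15 − 0.20) = 5.25% / 0.95 = 5.5263%
R_f = E(R_Durant) − β_Durant·MRP = 5.56% − 0.20 × 5.5263% = 4.4547%

4.45%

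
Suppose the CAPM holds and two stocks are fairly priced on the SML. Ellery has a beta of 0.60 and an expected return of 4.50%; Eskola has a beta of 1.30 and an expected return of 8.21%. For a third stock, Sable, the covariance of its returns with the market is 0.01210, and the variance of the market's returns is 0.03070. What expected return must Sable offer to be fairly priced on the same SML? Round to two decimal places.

3.41%

MRP = (8.21% − 4.50%) / (1.30 − 0.60) = 5.3000%
R_f = 4.50% − 0.60 × 5.3000% = 1.3200%
β_Sable = Cov / Var(R_m) = 0.01210 / 0.03070 = 0.3941
E(R_Sable) = R_f + β × MRP = 1.3200% + 0.3941 × 5.3000% = 3.41%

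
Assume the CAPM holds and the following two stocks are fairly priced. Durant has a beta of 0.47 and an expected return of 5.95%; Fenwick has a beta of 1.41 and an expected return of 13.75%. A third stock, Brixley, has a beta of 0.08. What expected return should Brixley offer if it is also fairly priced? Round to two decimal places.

2.71%

MRP (SML slope) = (13.75% − 5.95%) / (1.41 − 0.47) = 7.80% / 0.94 = 8.2979%
R_f (intercept) = 5.95% − 0.47 × 8.2979% = 2.0500%
E(R_Brixley) = R_f + β × MRP = 2.0500% + 0.08 × 8.2979% = 2.71%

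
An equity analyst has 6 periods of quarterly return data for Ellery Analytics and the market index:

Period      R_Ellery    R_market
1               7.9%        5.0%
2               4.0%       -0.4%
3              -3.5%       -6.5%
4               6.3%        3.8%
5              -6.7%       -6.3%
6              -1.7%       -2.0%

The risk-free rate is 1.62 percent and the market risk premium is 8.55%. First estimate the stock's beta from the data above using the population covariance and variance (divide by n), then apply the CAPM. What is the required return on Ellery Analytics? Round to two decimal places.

Mean R_i = (7.9 + 4.0 − 3.5 + 6.3 − 6.7 − 1.7) / 6 = 1.0500%
Mean R_m = (5.0 − 0.4 − 6.5 + 3.8 − 6.3 − 2.0) / 6 = -1.0667%
Σ(R_i − R̄_i)(R_m − R̄_m) = 136.9200  ⇒  Cov = 136.9200 / 6 = 22.8200
Σ(R_m − R̄_m)² = 118.7133  ⇒  Var(R_m) = 118.7133 / 6 = 19.7856
β = Cov / Var(R_m) = 22.8200 / 19.7856 = 1.1534
E(R) = R_f + β × MRP = 1.62% + 1.1534 × 8.55% = 11.48%

11.48%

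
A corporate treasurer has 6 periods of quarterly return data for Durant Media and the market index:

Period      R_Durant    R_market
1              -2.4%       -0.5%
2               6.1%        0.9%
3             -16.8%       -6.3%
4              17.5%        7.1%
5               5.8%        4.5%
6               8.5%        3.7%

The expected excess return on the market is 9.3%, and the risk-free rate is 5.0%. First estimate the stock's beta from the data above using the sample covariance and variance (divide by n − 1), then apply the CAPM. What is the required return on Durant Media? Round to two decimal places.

27.33%

Mean R_i = (-2.4 + 6.1 − 16.8 + 17.5 + 5.8 + 8.5) / 6 = 3.1167%
Mean R_m = (-0.5 + 0.9 − 6.3 + 7.1 + 4.5 + 3.7) / 6 = 1.5667%
Σ(R_i − R̄_i)(R_m − R̄_m) = 265.0333  ⇒  Cov = 265.0333 / 5 = 53.0067
Σ(R_m − R̄_m)² = 110.3733  ⇒  Var(R_m) = 110.3733 / 5 = 22.0747
β = Cov / Var(R_m) = 53.0067 / 22.0747 = 2.4012
E(R) = R_f + β × MRP = 5.0% + 2.4012 × 9.3% = 27.33%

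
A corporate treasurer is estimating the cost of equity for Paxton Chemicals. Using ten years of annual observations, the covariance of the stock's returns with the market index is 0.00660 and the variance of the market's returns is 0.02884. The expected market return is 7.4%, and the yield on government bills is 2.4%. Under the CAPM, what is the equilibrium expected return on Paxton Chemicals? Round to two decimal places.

3.54%

β = Cov(R_i, R_m) / Var(R_m) = 0.00660 / 0.02884 = 0.2288
MRP = 7.4% − 2.4% = 5.00%
E(R) = R_f + β × MRP = 2.4% + 0.2288 × 5.0% = 3.54%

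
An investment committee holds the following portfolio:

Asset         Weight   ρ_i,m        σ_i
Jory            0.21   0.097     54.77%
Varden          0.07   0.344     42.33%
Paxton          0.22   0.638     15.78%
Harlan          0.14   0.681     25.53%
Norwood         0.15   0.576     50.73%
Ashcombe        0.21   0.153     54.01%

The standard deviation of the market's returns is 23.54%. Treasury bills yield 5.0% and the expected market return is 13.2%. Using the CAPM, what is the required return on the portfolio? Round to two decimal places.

β_Jory = 0.097 × 54.77% / 23.54% = 0.2257
β_Varden = 0.344 × 42.33% / 23.54% = 0.6186
β_Paxton = 0.638 × 15.78% / 23.54% = 0.4277
β_Harlan = 0.681 × 25.53% / 23.54% = 0.7386
β_Norwood = 0.576 × 50.73% / 23.54% = 1.2413
β_Ashcombe = 0.153 × 54.01% / 23.54% = 0.3510
β_P = Σ w_i β_i = 0.21×0.2257 + 0.07×0.6186 + 0.22×0.4277 + 0.14×0.7386 + 0.15×1.2413 + 0.21×0.3510 = 0.5481
MRP = 13.2% − 5.0% = 8.20%
E(R_P) = R_f + β_P × MRP = 5.0% + 0.5481 × 8.2% = 9.49%

9.49%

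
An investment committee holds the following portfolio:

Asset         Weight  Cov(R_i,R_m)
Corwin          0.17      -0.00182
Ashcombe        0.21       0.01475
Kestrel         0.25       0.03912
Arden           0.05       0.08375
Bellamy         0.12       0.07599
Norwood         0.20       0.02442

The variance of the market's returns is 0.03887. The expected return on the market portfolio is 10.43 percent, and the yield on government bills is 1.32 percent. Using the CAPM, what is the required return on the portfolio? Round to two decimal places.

8.53%

β_Corwin = -0.00182 / 0.03887 = -0.0468
β_Ashcombe = 0.01475 / 0.03887 = 0.3795
β_Kestrel = 0.03912 / 0.03887 = 1.0064
β_Arden = 0.08375 / 0.03887 = 2.1546
β_Bellamy = 0.07599 / 0.03887 = 1.9550
β_Norwood = 0.02442 / 0.03887 = 0.6282
β_P = Σ w_i β_i = 0.17×-0.0468 + 0.21×0.3795 + 0.25×1.0064 + 0.05×2.1546 + 0.12×1.9550 + 0.20×0.6282 = 0.7913
MRP = 10.43% − 1.32% = 9.11%
E(R_P) = R_f + β_P × MRP = 1.32% + 0.7913 × 9.11% = 8.53%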